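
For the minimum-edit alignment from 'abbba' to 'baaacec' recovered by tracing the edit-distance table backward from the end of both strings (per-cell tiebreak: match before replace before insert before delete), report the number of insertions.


Edit distance = 6. Backtracking from cell (5, 7) with preference match > replace > insert > delete,
then listing the resulting alignment 'abbba' -> 'baaacec' left to right:
  Step 1: insert 'b' [insertion #1]
  Step 2: insert 'a' [insertion #2]
  Step 3: keep 'a'
  Step 4: replace b->a
  Step 5: replace b->c
  Step 6: replace b->e
  Step 7: replace a->c
Total insertions: 2

2


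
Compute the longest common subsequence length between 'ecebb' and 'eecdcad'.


DP table for LCS of 'ecebb' and 'eecdcad':
       e  e  c  d  c  a  d
    0  0  0  0  0  0  0  0
  e 0  1  1  1  1  1  1  1
  c 0  1  1  2  2  2  2  2
  e 0  1  2  2  2  2  2  2
  b 0  1  2  2  2  2  2  2
  b 0  1  2  2  2  2  2  2
LCS: 'ec'
LCS length = 2

2


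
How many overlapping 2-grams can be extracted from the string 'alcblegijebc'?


String 'alcblegijebc' has length L = 12.
Number of overlapping n-grams = L - n + 1
Substituting: 12 - 2 + 1 = 11

11


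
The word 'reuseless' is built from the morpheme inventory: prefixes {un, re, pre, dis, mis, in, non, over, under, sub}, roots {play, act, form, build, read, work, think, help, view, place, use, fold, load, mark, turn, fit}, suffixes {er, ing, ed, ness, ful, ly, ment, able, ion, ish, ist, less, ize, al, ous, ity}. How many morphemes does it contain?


Segmenting 'reuseless' against the inventory:
  're' -> prefix (morpheme 1)
  'use' -> root (morpheme 2)
  'less' -> suffix (morpheme 3)
Total morphemes: 3

3


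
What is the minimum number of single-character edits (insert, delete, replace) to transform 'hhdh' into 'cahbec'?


Building DP table for s1='hhdh' (len 4) and s2='cahbec' (len 6):
       c  a  h  b  e  c
    0  1  2  3  4  5  6
  h 1  1  2  2  3  4  5
  h 2  2  2  2  3  4  5
  d 3  3  3  3  3  4  5
  h 4  4  4  3  4  4  5
Edit distance = dp[4][6] = 5

5


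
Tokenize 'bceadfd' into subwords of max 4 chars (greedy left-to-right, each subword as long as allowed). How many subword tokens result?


'bceadfd' has 7 characters.
Chunking with max size 4:
  Chunk 1: 'bcea' (positions 0-3)
  Chunk 2: 'dfd' (positions 4-6)
Total chunks: ceil(7 / 4) = 2

2


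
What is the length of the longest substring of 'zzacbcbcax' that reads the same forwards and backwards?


Scanning 'zzacbcbcax' for palindromic substrings.
Substring at positions 2-8: 'acbcbca'.
Check: reverse('acbcbca') = 'acbcbca' -> palindrome confirmed.
Neighbouring characters ('z' / 'x') break symmetry, so it cannot extend further.
No longer palindromic substring exists; longest length = 7

7


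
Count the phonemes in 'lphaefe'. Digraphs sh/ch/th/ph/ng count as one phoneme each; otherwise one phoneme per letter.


Parsing 'lphaefe' greedily, digraphs first:
  'l' -> consonant phoneme (phonemes so far: 1)
  'ph' -> digraph (1 consonant phoneme) (phonemes so far: 2)
  'a' -> vowel phoneme (phonemes so far: 3)
  'e' -> vowel phoneme (phonemes so far: 4)
  'f' -> consonant phoneme (phonemes so far: 5)
  'e' -> vowel phoneme (phonemes so far: 6)
Total phonemes: 6

6


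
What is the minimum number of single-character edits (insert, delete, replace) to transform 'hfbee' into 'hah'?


Building DP table for s1='hfbee' (len 5) and s2='hah' (len 3):
       h  a  h
    0  1  2  3
  h 1  0  1  2
  f 2  1  1  2
  b 3  2  2  2
  e 4  3  3  3
  e 5  4  4  4
Edit distance = dp[5][3] = 4

4


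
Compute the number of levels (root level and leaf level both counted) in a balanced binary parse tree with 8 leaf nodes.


In a balanced binary tree with n leaves the deepest leaf is ceil(log2(n)) edges below the root,
so counting node levels inclusive of root and leaves gives ceil(log2(n)) + 1 levels.
log2(8) = 3.0000
ceil(3.0000) = 3
levels = 3 + 1 = 4

4


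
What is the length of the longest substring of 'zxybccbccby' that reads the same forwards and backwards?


Scanning 'zxybccbccby' for palindromic substrings.
Substring at positions 2-10: 'ybccbccby'.
Check: reverse('ybccbccby') = 'ybccbccby' -> palindrome confirmed.
Neighbouring characters ('x' / '-') break symmetry, so it cannot extend further.
No longer palindromic substring exists; longest length = 9

9


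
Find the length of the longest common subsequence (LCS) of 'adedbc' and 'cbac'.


DP table for LCS of 'adedbc' and 'cbac':
       c  b  a  c
    0  0  0  0  0
  a 0  0  0  1  1
  d 0  0  0  1  1
  e 0  0  0  1  1
  d 0  0  0  1  1
  b 0  0  1  1  1
  c 0  1  1  1  2
LCS: 'ac'
LCS length = 2

2


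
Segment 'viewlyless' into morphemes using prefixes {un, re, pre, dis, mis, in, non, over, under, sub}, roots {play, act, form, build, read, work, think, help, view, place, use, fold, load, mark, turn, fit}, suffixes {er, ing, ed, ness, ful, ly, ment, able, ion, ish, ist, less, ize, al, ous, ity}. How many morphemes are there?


Segmenting 'viewlyless' against the inventory:
  'view' -> root (morpheme 1)
  'ly' -> suffix (morpheme 2)
  'less' -> suffix (morpheme 3)
Total morphemes: 3

3


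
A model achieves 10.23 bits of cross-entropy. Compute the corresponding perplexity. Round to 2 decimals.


Perplexity formula: PP = 2^H
H = 10.23
PP = 2^10.23
Decompose: 2^10.23 = 2^10 * 2^0.23
2^10 = 1024, 2^0.23 ~ 1.1728349
PP ~ 1024 * 1.1728349 = 1200.9829376
Rounded to 2 decimals: 1200.98

1200.98


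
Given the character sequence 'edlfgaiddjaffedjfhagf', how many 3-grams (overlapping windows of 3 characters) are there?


String 'edlfgaiddjaffedjfhagf' has length L = 21.
Number of overlapping n-grams = L - n + 1
Substituting: 21 - 3 + 1 = 19

19


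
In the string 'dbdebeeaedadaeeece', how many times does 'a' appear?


Scanning 'dbdebeeaedadaeeece' for 'a':
  Position 7: 'a' -> MATCH (count: 1)
  Position 10: 'a' -> MATCH (count: 2)
  Position 12: 'a' -> MATCH (count: 3)
Total occurrences of 'a': 3

3


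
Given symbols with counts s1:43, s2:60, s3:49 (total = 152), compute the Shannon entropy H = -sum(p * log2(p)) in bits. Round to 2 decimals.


Computing entropy H = -sum(p_i * log2(p_i)):
  s1: p = 43/152 = 0.2829, -p*log2(p) = 0.5153
  s2: p = 60/152 = 0.3947, -p*log2(p) = 0.5294
  s3: p = 49/152 = 0.3224, -p*log2(p) = 0.5265
H = sum of terms = 1.5712
Rounded to 2 decimals: 1.57

1.57


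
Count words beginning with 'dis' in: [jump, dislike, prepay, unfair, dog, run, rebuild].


Checking each word for prefix 'dis':
  'jump' -> no (count: 0)
  'dislike' -> YES, starts with 'dis' (count: 1)
  'prepay' -> no (count: 1)
  'unfair' -> no (count: 1)
  'dog' -> no (count: 1)
  'run' -> no (count: 1)
  'rebuild' -> no (count: 1)
Total with prefix 'dis': 1

1


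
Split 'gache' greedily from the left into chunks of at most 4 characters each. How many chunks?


'gache' has 5 characters.
Chunking with max size 4:
  Chunk 1: 'gach' (positions 0-3)
  Chunk 2: 'e' (positions 4-4)
Total chunks: ceil(5 / 4) = 2

2


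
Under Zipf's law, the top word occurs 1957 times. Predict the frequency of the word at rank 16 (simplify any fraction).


Zipf's law: freq(rank) = f1 / rank
f1 = 1957, rank = 16
freq = 1957 / 16
GCD(1957, 16) = 1
Simplified: 1957/16

1957/16


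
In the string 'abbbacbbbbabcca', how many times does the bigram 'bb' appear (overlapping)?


Scanning 'abbbacbbbbabcca' for bigram 'bb':
  Position 0: 'ab' -> no
  Position 1: 'bb' -> MATCH
  Position 2: 'bb' -> MATCH
  Position 3: 'ba' -> no
  Position 4: 'ac' -> no
  Position 5: 'cb' -> no
  Position 6: 'bb' -> MATCH
  Position 7: 'bb' -> MATCH
  Position 8: 'bb' -> MATCH
  Position 9: 'ba' -> no
  Position 10: 'ab' -> no
  Position 11: 'bc' -> no
  Position 12: 'cc' -> no
  Position 13: 'ca' -> no
Total matches: 5

5


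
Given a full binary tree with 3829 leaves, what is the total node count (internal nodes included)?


Leaf nodes (terminals): 3829
Internal nodes = n - 1 = 3829 - 1 = 3828
Total = leaves + internal = 3829 + 3828 = 7657

7657


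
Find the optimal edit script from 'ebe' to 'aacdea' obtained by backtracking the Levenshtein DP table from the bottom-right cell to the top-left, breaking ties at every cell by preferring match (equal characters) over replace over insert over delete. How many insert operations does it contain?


Edit distance = 5. Backtracking from cell (3, 6) with preference match > replace > insert > delete,
then listing the resulting alignment 'ebe' -> 'aacdea' left to right:
  Step 1: insert 'a' [insertion #1]
  Step 2: insert 'a' [insertion #2]
  Step 3: replace e->c
  Step 4: replace b->d
  Step 5: keep 'e'
  Step 6: insert 'a' [insertion #3]
Total insertions: 3

3


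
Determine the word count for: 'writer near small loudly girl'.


Counting words by splitting on spaces:
  Word 1: 'writer'
  Word 2: 'near'
  Word 3: 'small'
  Word 4: 'loudly'
  Word 5: 'girl'
Total words: 5

5


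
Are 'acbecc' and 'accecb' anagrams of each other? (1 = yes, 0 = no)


Sort characters of 'acbecc': 'abccce'
Sort characters of 'accecb': 'abccce'
Sorted forms match -> they ARE anagrams
Result: 1

1


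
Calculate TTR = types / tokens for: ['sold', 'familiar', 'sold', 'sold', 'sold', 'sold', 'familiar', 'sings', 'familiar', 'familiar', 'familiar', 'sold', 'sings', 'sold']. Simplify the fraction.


Tokens: 14
Unique types: ('familiar', 'sings', 'sold') = 3
TTR = 3/14
Already in lowest terms.

3/14


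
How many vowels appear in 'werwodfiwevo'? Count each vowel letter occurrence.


Scanning each character of 'werwodfiwevo':
  Position 1: 'w' -> consonant (running count: 0)
  Position 2: 'e' -> vowel (running count: 1)
  Position 3: 'r' -> consonant (running count: 1)
  Position 4: 'w' -> consonant (running count: 1)
  Position 5: 'o' -> vowel (running count: 2)
  Position 6: 'd' -> consonant (running count: 2)
  Position 7: 'f' -> consonant (running count: 2)
  Position 8: 'i' -> vowel (running count: 3)
  Position 9: 'w' -> consonant (running count: 3)
  Position 10: 'e' -> vowel (running count: 4)
  Position 11: 'v' -> consonant (running count: 4)
  Position 12: 'o' -> vowel (running count: 5)
Total vowels: 5

5


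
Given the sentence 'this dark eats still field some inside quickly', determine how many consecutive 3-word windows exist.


Word trigrams from [8] words:
  Trigram 1: (this dark eats)
  Trigram 2: (dark eats still)
  Trigram 3: (eats still field)
  Trigram 4: (still field some)
  Trigram 5: (field some inside)
  Trigram 6: (some inside quickly)
Total word trigrams: 8 - 2 = 6

6


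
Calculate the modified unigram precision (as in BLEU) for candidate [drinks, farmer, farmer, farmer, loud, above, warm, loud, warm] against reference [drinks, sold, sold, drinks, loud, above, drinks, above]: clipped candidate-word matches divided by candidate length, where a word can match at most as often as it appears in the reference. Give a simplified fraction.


Reference word counts: {'above': 2, 'drinks': 3, 'loud': 1, 'sold': 2}
Checking each candidate word (with clipping):
  'drinks' -> in reference (ref count 3, used 1/3) -> match (matches: 1)
  'farmer' -> not in reference -> no match (matches: 1)
  'farmer' -> not in reference -> no match (matches: 1)
  'farmer' -> not in reference -> no match (matches: 1)
  'loud' -> in reference (ref count 1, used 1/1) -> match (matches: 2)
  'above' -> in reference (ref count 2, used 1/2) -> match (matches: 3)
  'warm' -> not in reference -> no match (matches: 3)
  'loud' -> ref count 1 already used up (1/1) -> clipped, no match (matches: 3)
  'warm' -> not in reference -> no match (matches: 3)
Clipped matches: 3, Candidate length: 9
Precision = 3/9 = 1/3

1/3


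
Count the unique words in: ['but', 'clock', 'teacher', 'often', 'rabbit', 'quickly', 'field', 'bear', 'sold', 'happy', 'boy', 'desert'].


Listing all tokens and tracking unique types:
  Token 1: 'but' -> NEW (unique so far: 1)
  Token 2: 'clock' -> NEW (unique so far: 2)
  Token 3: 'teacher' -> NEW (unique so far: 3)
  Token 4: 'often' -> NEW (unique so far: 4)
  Token 5: 'rabbit' -> NEW (unique so far: 5)
  Token 6: 'quickly' -> NEW (unique so far: 6)
  Token 7: 'field' -> NEW (unique so far: 7)
  Token 8: 'bear' -> NEW (unique so far: 8)
  Token 9: 'sold' -> NEW (unique so far: 9)
  Token 10: 'happy' -> NEW (unique so far: 10)
  Token 11: 'boy' -> NEW (unique so far: 11)
  Token 12: 'desert' -> NEW (unique so far: 12)
Unique types: ('bear', 'boy', 'but', 'clock', 'desert', 'field', 'happy', 'often', 'quickly', 'rabbit', 'sold', 'teacher')
Vocabulary size: 12

12


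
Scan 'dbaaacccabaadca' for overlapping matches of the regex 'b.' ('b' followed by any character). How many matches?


Pattern: b. means 'b' followed by any character.
Scanning 'dbaaacccabaadca' position-by-position:
  Pos 0: window 'db' -> no
  Pos 1: window 'ba' -> MATCH
  Pos 2: window 'aa' -> no
  Pos 3: window 'aa' -> no
  Pos 4: window 'ac' -> no
  Pos 5: window 'cc' -> no
  Pos 6: window 'cc' -> no
  Pos 7: window 'ca' -> no
  Pos 8: window 'ab' -> no
  Pos 9: window 'ba' -> MATCH
  Pos 10: window 'aa' -> no
  Pos 11: window 'ad' -> no
  Pos 12: window 'dc' -> no
  Pos 13: window 'ca' -> no
  Pos 14: window 'a' -> no
Total matches: 2

2


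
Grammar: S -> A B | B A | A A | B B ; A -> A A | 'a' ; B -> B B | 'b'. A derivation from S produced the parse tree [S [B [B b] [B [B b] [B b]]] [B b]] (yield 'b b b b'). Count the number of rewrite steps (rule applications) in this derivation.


Every bracketed nonterminal node [X ...] in the tree is produced by exactly one rule application.
Reading the tree off as a leftmost derivation:
  Step 1: S  =>  B B   (applied S -> B B)
  Step 2: B B  =>  B B B   (applied B -> B B)
  Step 3: B B B  =>  b B B   (applied B -> b)
  Step 4: b B B  =>  b B B B   (applied B -> B B)
  Step 5: b B B B  =>  b b B B   (applied B -> b)
  Step 6: b b B B  =>  b b b B   (applied B -> b)
  Step 7: b b b B  =>  b b b b   (applied B -> b)
Final yield: b b b b
Total rewrite steps: 7

7


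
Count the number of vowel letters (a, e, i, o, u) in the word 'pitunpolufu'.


Scanning each character of 'pitunpolufu':
  Position 1: 'p' -> consonant (running count: 0)
  Position 2: 'i' -> vowel (running count: 1)
  Position 3: 't' -> consonant (running count: 1)
  Position 4: 'u' -> vowel (running count: 2)
  Position 5: 'n' -> consonant (running count: 2)
  Position 6: 'p' -> consonant (running count: 2)
  Position 7: 'o' -> vowel (running count: 3)
  Position 8: 'l' -> consonant (running count: 3)
  Position 9: 'u' -> vowel (running count: 4)
  Position 10: 'f' -> consonant (running count: 4)
  Position 11: 'u' -> vowel (running count: 5)
Total vowels: 5

5


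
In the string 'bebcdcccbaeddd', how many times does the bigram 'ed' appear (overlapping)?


Scanning 'bebcdcccbaeddd' for bigram 'ed':
  Position 0: 'be' -> no
  Position 1: 'eb' -> no
  Position 2: 'bc' -> no
  Position 3: 'cd' -> no
  Position 4: 'dc' -> no
  Position 5: 'cc' -> no
  Position 6: 'cc' -> no
  Position 7: 'cb' -> no
  Position 8: 'ba' -> no
  Position 9: 'ae' -> no
  Position 10: 'ed' -> MATCH
  Position 11: 'dd' -> no
  Position 12: 'dd' -> no
Total matches: 1

1


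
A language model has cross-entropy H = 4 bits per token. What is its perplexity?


Perplexity formula: PP = 2^H
H = 4
PP = 2^4
Steps: 2^1 = 2, 2^2 = 4, 2^3 = 8, 2^4 = 16
PP = 16

16


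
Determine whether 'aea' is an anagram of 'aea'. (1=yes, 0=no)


Sort characters of 'aea': 'aae'
Sort characters of 'aea': 'aae'
Sorted forms match -> they ARE anagrams
Result: 1

1


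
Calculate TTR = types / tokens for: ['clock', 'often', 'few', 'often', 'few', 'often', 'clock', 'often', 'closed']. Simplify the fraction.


Tokens: 9
Unique types: ('clock', 'closed', 'few', 'often') = 4
TTR = 4/9
Already in lowest terms.

4/9


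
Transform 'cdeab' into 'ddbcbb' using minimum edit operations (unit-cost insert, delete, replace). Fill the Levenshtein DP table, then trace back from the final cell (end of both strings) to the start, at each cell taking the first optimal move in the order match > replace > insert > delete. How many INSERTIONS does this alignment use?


Edit distance = 4. Backtracking from cell (5, 6) with preference match > replace > insert > delete,
then listing the resulting alignment 'cdeab' -> 'ddbcbb' left to right:
  Step 1: replace c->d
  Step 2: keep 'd'
  Step 3: insert 'b' [insertion #1]
  Step 4: replace e->c
  Step 5: replace a->b
  Step 6: keep 'b'
Total insertions: 1

1


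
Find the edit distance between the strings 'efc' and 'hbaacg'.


Building DP table for s1='efc' (len 3) and s2='hbaacg' (len 6):
       h  b  a  a  c  g
    0  1  2  3  4  5  6
  e 1  1  2  3  4  5  6
  f 2  2  2  3  4  5  6
  c 3  3  3  3  4  4  5
Edit distance = dp[3][6] = 5

5


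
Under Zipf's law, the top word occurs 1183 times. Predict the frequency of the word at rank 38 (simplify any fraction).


Zipf's law: freq(rank) = f1 / rank
f1 = 1183, rank = 38
freq = 1183 / 38
GCD(1183, 38) = 1
Simplified: 1183/38

1183/38


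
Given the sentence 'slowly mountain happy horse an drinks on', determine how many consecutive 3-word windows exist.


Word trigrams from [7] words:
  Trigram 1: (slowly mountain happy)
  Trigram 2: (mountain happy horse)
  Trigram 3: (happy horse an)
  Trigram 4: (horse an drinks)
  Trigram 5: (an drinks on)
Total word trigrams: 7 - 2 = 5

5


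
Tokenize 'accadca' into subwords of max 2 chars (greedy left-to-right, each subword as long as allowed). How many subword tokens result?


'accadca' has 7 characters.
Chunking with max size 2:
  Chunk 1: 'ac' (positions 0-1)
  Chunk 2: 'ca' (positions 2-3)
  Chunk 3: 'dc' (positions 4-5)
  Chunk 4: 'a' (positions 6-6)
Total chunks: ceil(7 / 2) = 4

4


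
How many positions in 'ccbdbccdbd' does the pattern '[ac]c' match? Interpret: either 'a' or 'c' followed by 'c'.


Pattern: [ac]c means either 'a' or 'c' followed by 'c'.
Scanning 'ccbdbccdbd' position-by-position:
  Pos 0: window 'cc' -> MATCH
  Pos 1: window 'cb' -> no
  Pos 2: window 'bd' -> no
  Pos 3: window 'db' -> no
  Pos 4: window 'bc' -> no
  Pos 5: window 'cc' -> MATCH
  Pos 6: window 'cd' -> no
  Pos 7: window 'db' -> no
  Pos 8: window 'bd' -> no
  Pos 9: window 'd' -> no
Total matches: 2

2


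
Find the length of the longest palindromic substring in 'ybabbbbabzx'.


Scanning 'ybabbbbabzx' for palindromic substrings.
Substring at positions 1-8: 'babbbbab'.
Check: reverse('babbbbab') = 'babbbbab' -> palindrome confirmed.
Neighbouring characters ('y' / 'z') break symmetry, so it cannot extend further.
No longer palindromic substring exists; longest length = 8

8


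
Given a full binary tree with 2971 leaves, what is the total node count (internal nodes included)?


Leaf nodes (terminals): 2971
Internal nodes = n - 1 = 2971 - 1 = 2970
Total = leaves + internal = 2971 + 2970 = 5941

5941


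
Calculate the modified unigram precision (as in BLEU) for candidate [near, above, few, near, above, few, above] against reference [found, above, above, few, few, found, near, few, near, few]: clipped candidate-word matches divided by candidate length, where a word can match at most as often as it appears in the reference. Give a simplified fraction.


Reference word counts: {'above': 2, 'few': 4, 'found': 2, 'near': 2}
Checking each candidate word (with clipping):
  'near' -> in reference (ref count 2, used 1/2) -> match (matches: 1)
  'above' -> in reference (ref count 2, used 1/2) -> match (matches: 2)
  'few' -> in reference (ref count 4, used 1/4) -> match (matches: 3)
  'near' -> in reference (ref count 2, used 2/2) -> match (matches: 4)
  'above' -> in reference (ref count 2, used 2/2) -> match (matches: 5)
  'few' -> in reference (ref count 4, used 2/4) -> match (matches: 6)
  'above' -> ref count 2 already used up (2/2) -> clipped, no match (matches: 6)
Clipped matches: 6, Candidate length: 7
Precision = 6/7

6/7


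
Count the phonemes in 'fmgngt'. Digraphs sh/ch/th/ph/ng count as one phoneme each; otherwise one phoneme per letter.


Parsing 'fmgngt' greedily, digraphs first:
  'f' -> consonant phoneme (phonemes so far: 1)
  'm' -> consonant phoneme (phonemes so far: 2)
  'g' -> consonant phoneme (phonemes so far: 3)
  'ng' -> digraph (1 consonant phoneme) (phonemes so far: 4)
  't' -> consonant phoneme (phonemes so far: 5)
Total phonemes: 5

5


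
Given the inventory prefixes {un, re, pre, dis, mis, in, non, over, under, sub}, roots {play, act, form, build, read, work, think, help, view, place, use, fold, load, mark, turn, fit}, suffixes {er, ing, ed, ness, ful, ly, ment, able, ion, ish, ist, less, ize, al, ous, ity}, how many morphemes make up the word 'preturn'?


Segmenting 'preturn' against the inventory:
  'pre' -> prefix (morpheme 1)
  'turn' -> root (morpheme 2)
Total morphemes: 2

2


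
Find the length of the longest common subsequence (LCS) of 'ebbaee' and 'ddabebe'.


DP table for LCS of 'ebbaee' and 'ddabebe':
       d  d  a  b  e  b  e
    0  0  0  0  0  0  0  0
  e 0  0  0  0  0  1  1  1
  b 0  0  0  0  1  1  2  2
  b 0  0  0  0  1  1  2  2
  a 0  0  0  1  1  1  2  2
  e 0  0  0  1  1  2  2  3
  e 0  0  0  1  1  2  2  3
LCS: 'ebe'
LCS length = 3

3


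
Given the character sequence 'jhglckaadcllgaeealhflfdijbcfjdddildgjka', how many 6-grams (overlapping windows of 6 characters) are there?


String 'jhglckaadcllgaeealhflfdijbcfjdddildgjka' has length L = 39.
Number of overlapping n-grams = L - n + 1
Substituting: 39 - 6 + 1 = 34

34


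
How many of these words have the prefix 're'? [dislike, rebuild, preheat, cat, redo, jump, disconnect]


Checking each word for prefix 're':
  'dislike' -> no (count: 0)
  'rebuild' -> YES, starts with 're' (count: 1)
  'preheat' -> no (count: 1)
  'cat' -> no (count: 1)
  'redo' -> YES, starts with 're' (count: 2)
  'jump' -> no (count: 2)
  'disconnect' -> no (count: 2)
Total with prefix 're': 2

2


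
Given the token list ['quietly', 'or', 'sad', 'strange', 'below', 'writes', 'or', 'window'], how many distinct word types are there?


Listing all tokens and tracking unique types:
  Token 1: 'quietly' -> NEW (unique so far: 1)
  Token 2: 'or' -> NEW (unique so far: 2)
  Token 3: 'sad' -> NEW (unique so far: 3)
  Token 4: 'strange' -> NEW (unique so far: 4)
  Token 5: 'below' -> NEW (unique so far: 5)
  Token 6: 'writes' -> NEW (unique so far: 6)
  Token 7: 'or' -> duplicate (unique so far: 6)
  Token 8: 'window' -> NEW (unique so far: 7)
Unique types: ('below', 'or', 'quietly', 'sad', 'strange', 'window', 'writes')
Vocabulary size: 7

7


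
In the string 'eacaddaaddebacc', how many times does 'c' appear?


Scanning 'eacaddaaddebacc' for 'c':
  Position 2: 'c' -> MATCH (count: 1)
  Position 13: 'c' -> MATCH (count: 2)
  Position 14: 'c' -> MATCH (count: 3)
Total occurrences of 'c': 3

3


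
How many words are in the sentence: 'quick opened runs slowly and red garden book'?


Counting words by splitting on spaces:
  Word 1: 'quick'
  Word 2: 'opened'
  Word 3: 'runs'
  Word 4: 'slowly'
  Word 5: 'and'
  Word 6: 'red'
  Word 7: 'garden'
  Word 8: 'book'
Total words: 8

8


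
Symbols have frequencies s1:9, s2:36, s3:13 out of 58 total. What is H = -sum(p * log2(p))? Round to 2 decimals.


Computing entropy H = -sum(p_i * log2(p_i)):
  s1: p = 9/58 = 0.1552, -p*log2(p) = 0.4171
  s2: p = 36/58 = 0.6207, -p*log2(p) = 0.4271
  s3: p = 13/58 = 0.2241, -p*log2(p) = 0.4836
H = sum of terms = 1.3278
Rounded to 2 decimals: 1.33

1.33


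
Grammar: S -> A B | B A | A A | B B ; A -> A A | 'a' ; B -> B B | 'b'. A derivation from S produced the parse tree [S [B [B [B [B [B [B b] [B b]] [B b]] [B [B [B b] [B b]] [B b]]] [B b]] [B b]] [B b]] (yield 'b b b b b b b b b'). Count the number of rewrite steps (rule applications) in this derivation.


Every bracketed nonterminal node [X ...] in the tree is produced by exactly one rule application.
Reading the tree off as a leftmost derivation:
  Step 1: S  =>  B B   (applied S -> B B)
  Step 2: B B  =>  B B B   (applied B -> B B)
  Step 3: B B B  =>  B B B B   (applied B -> B B)
  Step 4: B B B B  =>  B B B B B   (applied B -> B B)
  Step 5: B B B B B  =>  B B B B B B   (applied B -> B B)
  Step 6: B B B B B B  =>  B B B B B B B   (applied B -> B B)
  Step 7: B B B B B B B  =>  b B B B B B B   (applied B -> b)
  Step 8: b B B B B B B  =>  b b B B B B B   (applied B -> b)
  Step 9: b b B B B B B  =>  b b b B B B B   (applied B -> b)
  Step 10: b b b B B B B  =>  b b b B B B B B   (applied B -> B B)
  Step 11: b b b B B B B B  =>  b b b B B B B B B   (applied B -> B B)
  Step 12: b b b B B B B B B  =>  b b b b B B B B B   (applied B -> b)
  Step 13: b b b b B B B B B  =>  b b b b b B B B B   (applied B -> b)
  Step 14: b b b b b B B B B  =>  b b b b b b B B B   (applied B -> b)
  Step 15: b b b b b b B B B  =>  b b b b b b b B B   (applied B -> b)
  Step 16: b b b b b b b B B  =>  b b b b b b b b B   (applied B -> b)
  Step 17: b b b b b b b b B  =>  b b b b b b b b b   (applied B -> b)
Final yield: b b b b b b b b b
Total rewrite steps: 17

17


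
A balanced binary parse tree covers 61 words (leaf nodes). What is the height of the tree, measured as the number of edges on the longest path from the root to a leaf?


In a balanced binary tree with n leaves the deepest leaf is ceil(log2(n)) edges below the root.
log2(61) = 5.9307
ceil(5.9307) = 6
height (edges) = 6

6


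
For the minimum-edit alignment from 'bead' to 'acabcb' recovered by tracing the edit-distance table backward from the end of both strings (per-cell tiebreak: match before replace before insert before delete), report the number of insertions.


Edit distance = 5. Backtracking from cell (4, 6) with preference match > replace > insert > delete,
then listing the resulting alignment 'bead' -> 'acabcb' left to right:
  Step 1: replace b->a
  Step 2: replace e->c
  Step 3: keep 'a'
  Step 4: insert 'b' [insertion #1]
  Step 5: insert 'c' [insertion #2]
  Step 6: replace d->b
Total insertions: 2

2


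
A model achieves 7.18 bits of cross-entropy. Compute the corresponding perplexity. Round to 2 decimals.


Perplexity formula: PP = 2^H
H = 7.18
PP = 2^7.18
Decompose: 2^7.18 = 2^7 * 2^0.18
2^7 = 128, 2^0.18 ~ 1.1328839
PP ~ 128 * 1.1328839 = 145.0091392
Rounded to 2 decimals: 145.01

145.01


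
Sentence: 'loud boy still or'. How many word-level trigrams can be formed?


Word trigrams from [4] words:
  Trigram 1: (loud boy still)
  Trigram 2: (boy still or)
Total word trigrams: 4 - 2 = 2

2


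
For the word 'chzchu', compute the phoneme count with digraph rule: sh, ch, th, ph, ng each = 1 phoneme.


Parsing 'chzchu' greedily, digraphs first:
  'ch' -> digraph (1 consonant phoneme) (phonemes so far: 1)
  'z' -> consonant phoneme (phonemes so far: 2)
  'ch' -> digraph (1 consonant phoneme) (phonemes so far: 3)
  'u' -> vowel phoneme (phonemes so far: 4)
Total phonemes: 4

4


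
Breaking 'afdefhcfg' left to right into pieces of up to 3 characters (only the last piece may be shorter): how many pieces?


'afdefhcfg' has 9 characters.
Chunking with max size 3:
  Chunk 1: 'afd' (positions 0-2)
  Chunk 2: 'efh' (positions 3-5)
  Chunk 3: 'cfg' (positions 6-8)
Total chunks: ceil(9 / 3) = 3

3


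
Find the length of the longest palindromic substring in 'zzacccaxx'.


Scanning 'zzacccaxx' for palindromic substrings.
Substring at positions 2-6: 'accca'.
Check: reverse('accca') = 'accca' -> palindrome confirmed.
Neighbouring characters ('z' / 'x') break symmetry, so it cannot extend further.
No longer palindromic substring exists; longest length = 5

5


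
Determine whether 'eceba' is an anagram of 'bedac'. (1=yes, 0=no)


Sort characters of 'eceba': 'abcee'
Sort characters of 'bedac': 'abcde'
Sorted forms differ -> they are NOT anagrams
Result: 0

0


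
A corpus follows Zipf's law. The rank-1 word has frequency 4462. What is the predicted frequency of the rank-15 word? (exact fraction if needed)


Zipf's law: freq(rank) = f1 / rank
f1 = 4462, rank = 15
freq = 4462 / 15
GCD(4462, 15) = 1
Simplified: 4462/15

4462/15


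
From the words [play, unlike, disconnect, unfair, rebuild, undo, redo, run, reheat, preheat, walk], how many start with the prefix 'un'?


Checking each word for prefix 'un':
  'play' -> no (count: 0)
  'unlike' -> YES, starts with 'un' (count: 1)
  'disconnect' -> no (count: 1)
  'unfair' -> YES, starts with 'un' (count: 2)
  'rebuild' -> no (count: 2)
  'undo' -> YES, starts with 'un' (count: 3)
  'redo' -> no (count: 3)
  'run' -> no (count: 3)
  'reheat' -> no (count: 3)
  'preheat' -> no (count: 3)
  'walk' -> no (count: 3)
Total with prefix 'un': 3

3


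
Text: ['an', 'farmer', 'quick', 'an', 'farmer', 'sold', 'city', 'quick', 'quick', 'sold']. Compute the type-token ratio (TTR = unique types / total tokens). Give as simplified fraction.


Tokens: 10
Unique types: ('an', 'city', 'farmer', 'quick', 'sold') = 5
TTR = 5/10
Simplify: divide both by 5 -> 1/2
TTR = 1/2

1/2


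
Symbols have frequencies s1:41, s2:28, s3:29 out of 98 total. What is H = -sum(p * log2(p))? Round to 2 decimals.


Computing entropy H = -sum(p_i * log2(p_i)):
  s1: p = 41/98 = 0.4184, -p*log2(p) = 0.5260
  s2: p = 28/98 = 0.2857, -p*log2(p) = 0.5164
  s3: p = 29/98 = 0.2959, -p*log2(p) = 0.5198
H = sum of terms = 1.5622
Rounded to 2 decimals: 1.56

1.56


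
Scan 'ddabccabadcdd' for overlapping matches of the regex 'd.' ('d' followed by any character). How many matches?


Pattern: d. means 'd' followed by any character.
Scanning 'ddabccabadcdd' position-by-position:
  Pos 0: window 'dd' -> MATCH
  Pos 1: window 'da' -> MATCH
  Pos 2: window 'ab' -> no
  Pos 3: window 'bc' -> no
  Pos 4: window 'cc' -> no
  Pos 5: window 'ca' -> no
  Pos 6: window 'ab' -> no
  Pos 7: window 'ba' -> no
  Pos 8: window 'ad' -> no
  Pos 9: window 'dc' -> MATCH
  Pos 10: window 'cd' -> no
  Pos 11: window 'dd' -> MATCH
  Pos 12: window 'd' -> no
Total matches: 4

4


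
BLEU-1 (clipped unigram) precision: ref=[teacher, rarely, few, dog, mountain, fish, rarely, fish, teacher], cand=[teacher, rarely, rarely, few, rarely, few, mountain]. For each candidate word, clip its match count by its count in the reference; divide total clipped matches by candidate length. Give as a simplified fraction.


Reference word counts: {'dog': 1, 'few': 1, 'fish': 2, 'mountain': 1, 'rarely': 2, 'teacher': 2}
Checking each candidate word (with clipping):
  'teacher' -> in reference (ref count 2, used 1/2) -> match (matches: 1)
  'rarely' -> in reference (ref count 2, used 1/2) -> match (matches: 2)
  'rarely' -> in reference (ref count 2, used 2/2) -> match (matches: 3)
  'few' -> in reference (ref count 1, used 1/1) -> match (matches: 4)
  'rarely' -> ref count 2 already used up (2/2) -> clipped, no match (matches: 4)
  'few' -> ref count 1 already used up (1/1) -> clipped, no match (matches: 4)
  'mountain' -> in reference (ref count 1, used 1/1) -> match (matches: 5)
Clipped matches: 5, Candidate length: 7
Precision = 5/7

5/7


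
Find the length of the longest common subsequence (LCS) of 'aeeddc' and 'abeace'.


DP table for LCS of 'aeeddc' and 'abeace':
       a  b  e  a  c  e
    0  0  0  0  0  0  0
  a 0  1  1  1  1  1  1
  e 0  1  1  2  2  2  2
  e 0  1  1  2  2  2  3
  d 0  1  1  2  2  2  3
  d 0  1  1  2  2  2  3
  c 0  1  1  2  2  3  3
LCS: 'aee'
LCS length = 3

3


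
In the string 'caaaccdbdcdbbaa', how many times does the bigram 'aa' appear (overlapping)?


Scanning 'caaaccdbdcdbbaa' for bigram 'aa':
  Position 0: 'ca' -> no
  Position 1: 'aa' -> MATCH
  Position 2: 'aa' -> MATCH
  Position 3: 'ac' -> no
  Position 4: 'cc' -> no
  Position 5: 'cd' -> no
  Position 6: 'db' -> no
  Position 7: 'bd' -> no
  Position 8: 'dc' -> no
  Position 9: 'cd' -> no
  Position 10: 'db' -> no
  Position 11: 'bb' -> no
  Position 12: 'ba' -> no
  Position 13: 'aa' -> MATCH
Total matches: 3

3


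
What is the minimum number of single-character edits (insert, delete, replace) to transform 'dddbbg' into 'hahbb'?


Building DP table for s1='dddbbg' (len 6) and s2='hahbb' (len 5):
       h  a  h  b  b
    0  1  2  3  4  5
  d 1  1  2  3  4  5
  d 2  2  2  3  4  5
  d 3  3  3  3  4  5
  b 4  4  4  4  3  4
  b 5  5  5  5  4  3
  g 6  6  6  6  5  4
Edit distance = dp[6][5] = 4

4


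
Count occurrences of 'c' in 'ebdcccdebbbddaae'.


Scanning 'ebdcccdebbbddaae' for 'c':
  Position 3: 'c' -> MATCH (count: 1)
  Position 4: 'c' -> MATCH (count: 2)
  Position 5: 'c' -> MATCH (count: 3)
Total occurrences of 'c': 3

3


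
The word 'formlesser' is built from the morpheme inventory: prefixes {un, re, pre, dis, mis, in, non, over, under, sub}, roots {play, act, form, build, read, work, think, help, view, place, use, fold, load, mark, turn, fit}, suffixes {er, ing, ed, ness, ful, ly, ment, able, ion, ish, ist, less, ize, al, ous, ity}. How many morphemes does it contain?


Segmenting 'formlesser' against the inventory:
  'form' -> root (morpheme 1)
  'less' -> suffix (morpheme 2)
  'er' -> suffix (morpheme 3)
Total morphemes: 3

3


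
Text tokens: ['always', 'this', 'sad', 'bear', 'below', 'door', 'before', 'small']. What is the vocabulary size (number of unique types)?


Listing all tokens and tracking unique types:
  Token 1: 'always' -> NEW (unique so far: 1)
  Token 2: 'this' -> NEW (unique so far: 2)
  Token 3: 'sad' -> NEW (unique so far: 3)
  Token 4: 'bear' -> NEW (unique so far: 4)
  Token 5: 'below' -> NEW (unique so far: 5)
  Token 6: 'door' -> NEW (unique so far: 6)
  Token 7: 'before' -> NEW (unique so far: 7)
  Token 8: 'small' -> NEW (unique so far: 8)
Unique types: ('always', 'bear', 'before', 'below', 'door', 'sad', 'small', 'this')
Vocabulary size: 8

8


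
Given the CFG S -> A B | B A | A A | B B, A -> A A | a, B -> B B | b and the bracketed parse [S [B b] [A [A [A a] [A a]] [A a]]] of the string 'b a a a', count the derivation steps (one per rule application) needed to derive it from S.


Every bracketed nonterminal node [X ...] in the tree is produced by exactly one rule application.
Reading the tree off as a leftmost derivation:
  Step 1: S  =>  B A   (applied S -> B A)
  Step 2: B A  =>  b A   (applied B -> b)
  Step 3: b A  =>  b A A   (applied A -> A A)
  Step 4: b A A  =>  b A A A   (applied A -> A A)
  Step 5: b A A A  =>  b a A A   (applied A -> a)
  Step 6: b a A A  =>  b a a A   (applied A -> a)
  Step 7: b a a A  =>  b a a a   (applied A -> a)
Final yield: b a a a
Total rewrite steps: 7

7


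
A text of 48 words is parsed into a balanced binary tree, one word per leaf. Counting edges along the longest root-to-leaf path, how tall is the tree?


In a balanced binary tree with n leaves the deepest leaf is ceil(log2(n)) edges below the root.
log2(48) = 5.5850
ceil(5.5850) = 6
height (edges) = 6

6


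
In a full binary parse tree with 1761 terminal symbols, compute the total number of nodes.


Leaf nodes (terminals): 1761
Internal nodes = n - 1 = 1761 - 1 = 1760
Total = leaves + internal = 1761 + 1760 = 3521

3521


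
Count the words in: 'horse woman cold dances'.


Counting words by splitting on spaces:
  Word 1: 'horse'
  Word 2: 'woman'
  Word 3: 'cold'
  Word 4: 'dances'
Total words: 4

4


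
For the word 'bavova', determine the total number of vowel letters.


Scanning each character of 'bavova':
  Position 1: 'b' -> consonant (running count: 0)
  Position 2: 'a' -> vowel (running count: 1)
  Position 3: 'v' -> consonant (running count: 1)
  Position 4: 'o' -> vowel (running count: 2)
  Position 5: 'v' -> consonant (running count: 2)
  Position 6: 'a' -> vowel (running count: 3)
Total vowels: 3

3


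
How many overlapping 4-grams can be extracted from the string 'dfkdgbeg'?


String 'dfkdgbeg' has length L = 8.
Number of overlapping n-grams = L - n + 1
Substituting: 8 - 4 + 1 = 5

5


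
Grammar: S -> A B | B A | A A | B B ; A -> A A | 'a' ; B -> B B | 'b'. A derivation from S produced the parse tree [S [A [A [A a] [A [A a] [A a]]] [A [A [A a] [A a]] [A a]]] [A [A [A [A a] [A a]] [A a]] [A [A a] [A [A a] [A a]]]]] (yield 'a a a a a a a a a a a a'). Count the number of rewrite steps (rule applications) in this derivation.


Every bracketed nonterminal node [X ...] in the tree is produced by exactly one rule application.
Reading the tree off as a leftmost derivation:
  Step 1: S  =>  A A   (applied S -> A A)
  Step 2: A A  =>  A A A   (applied A -> A A)
  Step 3: A A A  =>  A A A A   (applied A -> A A)
  Step 4: A A A A  =>  a A A A   (applied A -> a)
  Step 5: a A A A  =>  a A A A A   (applied A -> A A)
  Step 6: a A A A A  =>  a a A A A   (applied A -> a)
  Step 7: a a A A A  =>  a a a A A   (applied A -> a)
  Step 8: a a a A A  =>  a a a A A A   (applied A -> A A)
  Step 9: a a a A A A  =>  a a a A A A A   (applied A -> A A)
  Step 10: a a a A A A A  =>  a a a a A A A   (applied A -> a)
  Step 11: a a a a A A A  =>  a a a a a A A   (applied A -> a)
  Step 12: a a a a a A A  =>  a a a a a a A   (applied A -> a)
  Step 13: a a a a a a A  =>  a a a a a a A A   (applied A -> A A)
  Step 14: a a a a a a A A  =>  a a a a a a A A A   (applied A -> A A)
  Step 15: a a a a a a A A A  =>  a a a a a a A A A A   (applied A -> A A)
  Step 16: a a a a a a A A A A  =>  a a a a a a a A A A   (applied A -> a)
  Step 17: a a a a a a a A A A  =>  a a a a a a a a A A   (applied A -> a)
  Step 18: a a a a a a a a A A  =>  a a a a a a a a a A   (applied A -> a)
  Step 19: a a a a a a a a a A  =>  a a a a a a a a a A A   (applied A -> A A)
  Step 20: a a a a a a a a a A A  =>  a a a a a a a a a a A   (applied A -> a)
  Step 21: a a a a a a a a a a A  =>  a a a a a a a a a a A A   (applied A -> A A)
  Step 22: a a a a a a a a a a A A  =>  a a a a a a a a a a a A   (applied A -> a)
  Step 23: a a a a a a a a a a a A  =>  a a a a a a a a a a a a   (applied A -> a)
Final yield: a a a a a a a a a a a a
Total rewrite steps: 23

23


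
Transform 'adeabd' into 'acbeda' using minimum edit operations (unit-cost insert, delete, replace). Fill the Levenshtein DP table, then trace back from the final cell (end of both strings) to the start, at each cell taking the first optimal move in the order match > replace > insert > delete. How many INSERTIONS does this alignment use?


Edit distance = 5. Backtracking from cell (6, 6) with preference match > replace > insert > delete,
then listing the resulting alignment 'adeabd' -> 'acbeda' left to right:
  Step 1: keep 'a'
  Step 2: replace d->c
  Step 3: replace e->b
  Step 4: replace a->e
  Step 5: replace b->d
  Step 6: replace d->a
Total insertions: 0

0


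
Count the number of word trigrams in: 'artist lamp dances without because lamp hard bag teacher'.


Word trigrams from [9] words:
  Trigram 1: (artist lamp dances)
  Trigram 2: (lamp dances without)
  Trigram 3: (dances without because)
  Trigram 4: (without because lamp)
  Trigram 5: (because lamp hard)
  Trigram 6: (lamp hard bag)
  Trigram 7: (hard bag teacher)
Total word trigrams: 9 - 2 = 7

7


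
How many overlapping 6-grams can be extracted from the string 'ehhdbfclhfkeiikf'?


String 'ehhdbfclhfkeiikf' has length L = 16.
Number of overlapping n-grams = L - n + 1
Substituting: 16 - 6 + 1 = 11

11


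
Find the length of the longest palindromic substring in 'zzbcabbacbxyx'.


Scanning 'zzbcabbacbxyx' for palindromic substrings.
Substring at positions 2-9: 'bcabbacb'.
Check: reverse('bcabbacb') = 'bcabbacb' -> palindrome confirmed.
Neighbouring characters ('z' / 'x') break symmetry, so it cannot extend further.
No longer palindromic substring exists; longest length = 8

8


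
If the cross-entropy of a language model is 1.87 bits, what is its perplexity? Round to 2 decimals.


Perplexity formula: PP = 2^H
H = 1.87
PP = 2^1.87
Decompose: 2^1.87 = 2^1 * 2^0.87
2^1 = 2, 2^0.87 ~ 1.8276629
PP ~ 2 * 1.8276629 = 3.6553258
Rounded to 2 decimals: 3.66

3.66


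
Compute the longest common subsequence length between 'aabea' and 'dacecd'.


DP table for LCS of 'aabea' and 'dacecd':
       d  a  c  e  c  d
    0  0  0  0  0  0  0
  a 0  0  1  1  1  1  1
  a 0  0  1  1  1  1  1
  b 0  0  1  1  1  1  1
  e 0  0  1  1  2  2  2
  a 0  0  1  1  2  2  2
LCS: 'ae'
LCS length = 2

2
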